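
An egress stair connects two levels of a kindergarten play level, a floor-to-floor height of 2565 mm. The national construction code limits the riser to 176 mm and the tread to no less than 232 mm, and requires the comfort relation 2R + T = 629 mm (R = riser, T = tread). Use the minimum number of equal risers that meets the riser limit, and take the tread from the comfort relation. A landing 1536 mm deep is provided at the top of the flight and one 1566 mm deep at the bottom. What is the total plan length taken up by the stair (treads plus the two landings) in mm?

7120 mm

At most 176 each: 2565/176 = 14.57, giving 15 risers.
Riser R = 2565 / 15 = 171 mm, within the 176 mm limit.
From 2R + T = 629: T = 629 − 342 = 287 mm.
15 risers give 14 treads; going = 14 × 287 = 4018 mm.
Enclosure = 4018 + 1536 + 1566 = 7120 mm.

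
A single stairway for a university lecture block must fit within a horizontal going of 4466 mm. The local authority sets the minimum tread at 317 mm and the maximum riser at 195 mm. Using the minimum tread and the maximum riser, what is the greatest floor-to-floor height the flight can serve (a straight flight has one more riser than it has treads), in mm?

4466 / 317 = 14.09, so 14 treads fit.
Risers = treads + 1 = 15.
Maximum height = 15 × 195 = 2925 mm.

2925 mm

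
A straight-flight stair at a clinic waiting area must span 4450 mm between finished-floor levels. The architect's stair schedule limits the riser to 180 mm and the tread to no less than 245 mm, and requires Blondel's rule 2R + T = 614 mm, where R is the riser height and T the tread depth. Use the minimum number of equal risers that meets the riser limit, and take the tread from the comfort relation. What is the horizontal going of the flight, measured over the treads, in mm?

At most 180 each: 4450/180 = 24.72, giving 25 risers.
Riser R = 4450 / 25 = 178 mm, within the 180 mm limit.
T = 614 − 2·178 = 258 mm, which satisfies the 245 mm minimum.
Treads = 25 − 1 = 24; going = 24 × 258 = 6192 mm.

6192 mm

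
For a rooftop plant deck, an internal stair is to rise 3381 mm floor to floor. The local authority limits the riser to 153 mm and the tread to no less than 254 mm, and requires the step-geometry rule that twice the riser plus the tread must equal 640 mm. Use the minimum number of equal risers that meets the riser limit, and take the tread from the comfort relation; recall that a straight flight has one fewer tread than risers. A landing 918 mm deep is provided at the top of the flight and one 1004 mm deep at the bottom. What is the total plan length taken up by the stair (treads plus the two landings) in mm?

9534 mm

At most 153 each: 3381/153 = 22.10, giving 23 risers.
Riser R = 3381 / 23 = 147 mm, within the 153 mm limit.
Tread T = 640 − 2 × 147 = 346 mm (≥ 254 mm).
Treads = 23 − 1 = 22; going = 22 × 346 = 7612 mm.
Enclosure = 7612 + 918 + 1004 = 9534 mm.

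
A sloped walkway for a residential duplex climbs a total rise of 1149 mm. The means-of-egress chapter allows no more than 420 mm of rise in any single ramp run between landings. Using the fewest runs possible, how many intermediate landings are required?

2 intermediate landings

1149 / 420 = 2.736 → round up to 3 ramp runs.
3 runs are separated by 2 intermediate landings.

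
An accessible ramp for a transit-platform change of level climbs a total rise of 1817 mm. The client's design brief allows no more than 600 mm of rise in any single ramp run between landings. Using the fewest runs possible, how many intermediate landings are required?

3 intermediate landings

⌈1817/600⌉ = 4 ramp runs.
4 runs are separated by 3 intermediate landings.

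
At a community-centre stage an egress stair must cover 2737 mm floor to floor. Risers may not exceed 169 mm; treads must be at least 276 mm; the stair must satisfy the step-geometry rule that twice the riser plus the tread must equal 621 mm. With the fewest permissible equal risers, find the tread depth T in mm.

2737 / 169 = 16.20, so 17 risers are needed.
Each riser is 2737/17 = 161 mm (≤ 169 mm).
T = 621 − 2·161 = 299 mm, which satisfies the 276 mm minimum.

299 mm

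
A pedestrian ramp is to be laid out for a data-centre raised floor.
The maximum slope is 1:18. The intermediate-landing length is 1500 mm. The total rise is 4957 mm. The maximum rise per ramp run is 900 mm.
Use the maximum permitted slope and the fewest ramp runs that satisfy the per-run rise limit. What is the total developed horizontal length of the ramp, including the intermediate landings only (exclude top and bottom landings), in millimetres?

96726 mm

At most 900 each: 4957/900 = 5.51, giving 6 ramp runs. That means 5 intermediate landings.
Ramp run (horizontal) at 1:18: 4957 × 18 = 89226 mm.
Intermediate landings: 5 × 1500 = 7500 mm.
Developed length = 89226 + 7500 = 96726 mm.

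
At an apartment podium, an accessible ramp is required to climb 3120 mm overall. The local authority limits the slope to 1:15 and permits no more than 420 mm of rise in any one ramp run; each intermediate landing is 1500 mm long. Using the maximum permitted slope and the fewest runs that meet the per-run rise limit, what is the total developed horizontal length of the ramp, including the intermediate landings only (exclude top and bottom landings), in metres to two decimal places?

At most 420 each: 3120/420 = 7.43, giving 8 ramp runs. That means 7 intermediate landings.
Horizontal run for 3120 mm of rise at 1:15 is 3120 × 15 = 46800 mm.
7 intermediate landings contribute 7 × 1500 = 10500 mm.
Total developed length = 46800 + 10500 = 57300 mm.
= 57.30 m.

57.30 m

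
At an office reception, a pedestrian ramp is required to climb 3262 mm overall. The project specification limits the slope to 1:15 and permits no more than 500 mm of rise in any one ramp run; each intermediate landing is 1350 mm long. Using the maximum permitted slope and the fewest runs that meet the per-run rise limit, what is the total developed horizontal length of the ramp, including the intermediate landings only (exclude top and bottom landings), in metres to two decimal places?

57.03 m

3262 / 500 = 6.52, so 7 ramp runs are needed. That means 6 intermediate landings.
Ramp run (horizontal) at 1:15: 3262 × 15 = 48930 mm.
Intermediate landings: 6 × 1350 = 8100 mm.
Developed length = 48930 + 8100 = 57030 mm.
= 57.03 m.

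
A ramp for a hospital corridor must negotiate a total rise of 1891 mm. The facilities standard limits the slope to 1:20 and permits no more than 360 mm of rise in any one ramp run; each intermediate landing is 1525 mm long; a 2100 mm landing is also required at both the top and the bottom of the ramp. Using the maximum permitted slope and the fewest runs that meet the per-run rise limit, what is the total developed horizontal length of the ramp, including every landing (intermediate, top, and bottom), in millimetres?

1891 / 360 = 5.25, so 6 ramp runs are needed. That means 5 intermediate landings.
Horizontal run for 1891 mm of rise at 1:20 is 1891 × 20 = 37820 mm.
Intermediate landings: 5 × 1525 = 7625 mm.
Top and bottom landings: 2 × 2100 = 4200 mm.
Total = 37820 + 7625 + 4200 = 49645 mm.

49645 mm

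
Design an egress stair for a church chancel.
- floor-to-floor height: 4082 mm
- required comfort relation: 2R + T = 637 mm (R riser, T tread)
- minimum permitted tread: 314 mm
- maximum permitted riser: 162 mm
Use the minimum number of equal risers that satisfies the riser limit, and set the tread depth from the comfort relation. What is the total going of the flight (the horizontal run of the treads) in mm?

4082 / 162 = 25.198 → round up to 26 risers.
Riser R = 4082 / 26 = 157 mm, within the 162 mm limit.
T = 637 − 2·157 = 323 mm, which satisfies the 314 mm minimum.
Going = (26 − 1) × 323 = 8075 mm.

8075 mm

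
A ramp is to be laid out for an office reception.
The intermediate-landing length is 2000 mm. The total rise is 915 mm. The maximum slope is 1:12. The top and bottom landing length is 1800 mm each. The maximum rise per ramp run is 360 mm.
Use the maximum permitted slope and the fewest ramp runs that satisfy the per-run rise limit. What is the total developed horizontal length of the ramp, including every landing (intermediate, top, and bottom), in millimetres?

18580 mm

915 / 360 = 2.54, so 3 ramp runs are needed. That means 2 intermediate landings.
Ramp run (horizontal) at 1:12: 915 × 12 = 10980 mm.
Intermediate landings: 2 × 2000 = 4000 mm.
Top and bottom landings: 2 × 1800 = 3600 mm.
Total = 10980 + 4000 + 3600 = 18580 mm.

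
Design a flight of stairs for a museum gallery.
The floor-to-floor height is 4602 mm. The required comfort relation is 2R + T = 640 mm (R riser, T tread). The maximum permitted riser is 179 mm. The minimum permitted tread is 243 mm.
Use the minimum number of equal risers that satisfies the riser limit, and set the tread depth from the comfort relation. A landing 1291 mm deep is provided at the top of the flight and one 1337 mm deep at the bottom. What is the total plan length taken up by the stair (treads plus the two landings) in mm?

9778 mm

4602 / 179 = 25.709 → round up to 26 risers.
Riser R = 4602 / 26 = 177 mm, within the 179 mm limit.
From 2R + T = 640: T = 640 − 354 = 286 mm.
Treads = 26 − 1 = 25; going = 25 × 286 = 7150 mm.
Enclosure = 7150 + 1291 + 1337 = 9778 mm.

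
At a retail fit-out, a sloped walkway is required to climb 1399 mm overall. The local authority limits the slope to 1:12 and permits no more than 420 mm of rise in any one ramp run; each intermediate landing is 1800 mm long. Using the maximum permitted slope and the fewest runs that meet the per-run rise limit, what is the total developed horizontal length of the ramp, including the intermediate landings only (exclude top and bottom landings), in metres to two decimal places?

22.19 m

⌈1399/420⌉ = 4 ramp runs. That means 3 intermediate landings.
Ramp run (horizontal) at 1:12: 1399 × 12 = 16788 mm.
Intermediate landings: 3 × 1800 = 5400 mm.
Developed length = 16788 + 5400 = 22188 mm.
= 22.19 m.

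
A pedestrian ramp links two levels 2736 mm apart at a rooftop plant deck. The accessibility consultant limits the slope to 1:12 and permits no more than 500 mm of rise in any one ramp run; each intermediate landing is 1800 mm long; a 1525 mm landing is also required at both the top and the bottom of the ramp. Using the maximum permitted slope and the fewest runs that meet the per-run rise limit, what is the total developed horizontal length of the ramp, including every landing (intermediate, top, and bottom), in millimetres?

44882 mm

2736 / 500 = 5.472 → round up to 6 ramp runs. That means 5 intermediate landings.
Horizontal run for 2736 mm of rise at 1:12 is 2736 × 12 = 32832 mm.
5 intermediate landings contribute 5 × 1800 = 9000 mm.
Top and bottom landings: 2 × 1525 = 3050 mm.
Total = 32832 + 9000 + 3050 = 44882 mm.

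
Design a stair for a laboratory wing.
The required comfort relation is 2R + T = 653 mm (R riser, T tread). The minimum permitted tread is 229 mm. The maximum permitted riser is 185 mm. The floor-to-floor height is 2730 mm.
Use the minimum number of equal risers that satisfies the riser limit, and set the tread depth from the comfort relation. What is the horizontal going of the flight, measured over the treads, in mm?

4046 mm

2730 / 185 = 14.76, so 15 risers are needed.
Riser R = 2730 / 15 = 182 mm, within the 185 mm limit.
From 2R + T = 653: T = 653 − 364 = 289 mm.
Treads = 15 − 1 = 14; going = 14 × 289 = 4046 mm.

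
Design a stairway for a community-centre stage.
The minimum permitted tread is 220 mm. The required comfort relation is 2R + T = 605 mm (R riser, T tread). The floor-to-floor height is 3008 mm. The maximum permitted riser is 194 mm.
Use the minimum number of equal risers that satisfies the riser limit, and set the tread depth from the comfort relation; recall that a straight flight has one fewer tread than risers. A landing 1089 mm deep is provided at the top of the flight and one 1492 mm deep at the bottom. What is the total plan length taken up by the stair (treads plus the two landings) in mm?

6016 mm

3008 / 194 = 15.505 → round up to 16 risers.
Riser R = 3008 / 16 = 188 mm, within the 194 mm limit.
Tread T = 605 − 2 × 188 = 229 mm (≥ 220 mm).
Going = (16 − 1) × 229 = 3435 mm.
Enclosure = 3435 + 1089 + 1492 = 6016 mm.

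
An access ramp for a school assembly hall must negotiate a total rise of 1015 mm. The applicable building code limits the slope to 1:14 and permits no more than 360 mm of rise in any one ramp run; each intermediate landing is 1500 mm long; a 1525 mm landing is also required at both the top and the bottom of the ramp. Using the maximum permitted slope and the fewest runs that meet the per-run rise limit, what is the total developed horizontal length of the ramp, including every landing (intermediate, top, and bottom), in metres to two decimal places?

20.26 m

1015 / 360 = 2.82, so 3 ramp runs are needed. That means 2 intermediate landings.
Ramp run (horizontal) at 1:14: 1015 × 14 = 14210 mm.
Intermediate landings: 2 × 1500 = 3000 mm.
Top and bottom landings: 2 × 1525 = 3050 mm.
Total = 14210 + 3000 + 3050 = 20260 mm.
= 20.26 m.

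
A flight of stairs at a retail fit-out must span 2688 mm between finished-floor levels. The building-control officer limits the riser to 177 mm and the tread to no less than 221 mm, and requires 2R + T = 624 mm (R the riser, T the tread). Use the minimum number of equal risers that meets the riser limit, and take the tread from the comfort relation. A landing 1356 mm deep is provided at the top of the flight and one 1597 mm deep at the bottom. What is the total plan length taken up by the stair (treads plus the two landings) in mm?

7273 mm

2688 / 177 = 15.186 → round up to 16 risers.
Riser R = 2688 / 16 = 168 mm, within the 177 mm limit.
From 2R + T = 624: T = 624 − 336 = 288 mm.
16 risers give 15 treads; going = 15 × 288 = 4320 mm.
Enclosure = 4320 + 1356 + 1597 = 7273 mm.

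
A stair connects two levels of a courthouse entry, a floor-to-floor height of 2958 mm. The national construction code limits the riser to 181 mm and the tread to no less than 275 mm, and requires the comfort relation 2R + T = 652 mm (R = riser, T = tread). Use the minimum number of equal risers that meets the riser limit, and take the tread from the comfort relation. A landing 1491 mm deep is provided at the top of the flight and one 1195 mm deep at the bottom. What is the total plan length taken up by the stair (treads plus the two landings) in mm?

7550 mm

2958 / 181 = 16.34, so 17 risers are needed.
Riser R = 2958 / 17 = 174 mm, within the 181 mm limit.
T = 652 − 2·174 = 304 mm, which satisfies the 275 mm minimum.
Going = (17 − 1) × 304 = 4864 mm.
Enclosure = 4864 + 1491 + 1195 = 7550 mm.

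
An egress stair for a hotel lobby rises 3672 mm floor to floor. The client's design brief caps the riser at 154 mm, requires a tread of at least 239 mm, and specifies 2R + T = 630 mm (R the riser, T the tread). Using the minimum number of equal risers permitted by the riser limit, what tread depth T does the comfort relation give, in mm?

324 mm

⌈3672/154⌉ = 24 risers.
Riser R = 3672 / 24 = 153 mm, within the 154 mm limit.
Tread T = 630 − 2 × 153 = 324 mm (≥ 239 mm).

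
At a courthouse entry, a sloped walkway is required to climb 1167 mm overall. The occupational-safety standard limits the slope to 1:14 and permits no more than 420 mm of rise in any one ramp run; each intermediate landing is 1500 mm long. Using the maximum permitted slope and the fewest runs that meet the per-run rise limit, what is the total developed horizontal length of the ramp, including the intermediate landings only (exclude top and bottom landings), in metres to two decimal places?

19.34 m

At most 420 each: 1167/420 = 2.78, giving 3 ramp runs. That means 2 intermediate landings.
Ramp run (horizontal) at 1:14: 1167 × 14 = 16338 mm.
2 intermediate landings contribute 2 × 1500 = 3000 mm.
Developed length = 16338 + 3000 = 19338 mm.
= 19.34 m.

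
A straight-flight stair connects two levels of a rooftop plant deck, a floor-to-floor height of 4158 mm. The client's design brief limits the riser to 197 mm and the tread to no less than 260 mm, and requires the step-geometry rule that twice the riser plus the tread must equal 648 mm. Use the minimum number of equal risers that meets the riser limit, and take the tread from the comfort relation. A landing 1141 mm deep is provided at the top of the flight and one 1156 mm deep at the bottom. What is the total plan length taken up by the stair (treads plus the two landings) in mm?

7967 mm

⌈4158/197⌉ = 22 risers.
Riser R = 4158 / 22 = 189 mm, within the 197 mm limit.
Tread T = 648 − 2 × 189 = 270 mm (≥ 260 mm).
Going = (22 − 1) × 270 = 5670 mm.
Enclosure = 5670 + 1141 + 1156 = 7967 mm.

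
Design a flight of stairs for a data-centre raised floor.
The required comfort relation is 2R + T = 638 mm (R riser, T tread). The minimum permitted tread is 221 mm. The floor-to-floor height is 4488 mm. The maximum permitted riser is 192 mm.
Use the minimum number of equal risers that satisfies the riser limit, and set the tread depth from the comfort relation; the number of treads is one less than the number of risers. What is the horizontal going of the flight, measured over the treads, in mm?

6072 mm

4488 / 192 = 23.38, so 24 risers are needed.
Each riser is 4488/24 = 187 mm (≤ 192 mm).
From 2R + T = 638: T = 638 − 374 = 264 mm.
24 risers give 23 treads; going = 23 × 264 = 6072 mm.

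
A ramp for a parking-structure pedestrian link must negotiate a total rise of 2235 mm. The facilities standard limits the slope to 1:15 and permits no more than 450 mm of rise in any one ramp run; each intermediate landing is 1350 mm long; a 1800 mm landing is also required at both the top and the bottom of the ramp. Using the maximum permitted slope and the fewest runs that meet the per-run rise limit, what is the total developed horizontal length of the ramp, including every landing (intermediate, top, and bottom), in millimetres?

42525 mm

2235 / 450 = 4.967 → round up to 5 ramp runs. That means 4 intermediate landings.
Horizontal run for 2235 mm of rise at 1:15 is 2235 × 15 = 33525 mm.
4 intermediate landings contribute 4 × 1350 = 5400 mm.
Top and bottom landings: 2 × 1800 = 3600 mm.
Total = 33525 + 5400 + 3600 = 42525 mm.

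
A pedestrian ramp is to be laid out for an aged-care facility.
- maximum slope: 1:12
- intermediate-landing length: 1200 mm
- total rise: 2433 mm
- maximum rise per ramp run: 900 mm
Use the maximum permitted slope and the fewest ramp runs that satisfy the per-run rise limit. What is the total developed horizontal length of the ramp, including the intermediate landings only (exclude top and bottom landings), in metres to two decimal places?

⌈2433/900⌉ = 3 ramp runs. That means 2 intermediate landings.
Horizontal run for 2433 mm of rise at 1:12 is 2433 × 12 = 29196 mm.
Intermediate landings: 2 × 1200 = 2400 mm.
Developed length = 29196 + 2400 = 31596 mm.
= 31.60 m.

31.60 m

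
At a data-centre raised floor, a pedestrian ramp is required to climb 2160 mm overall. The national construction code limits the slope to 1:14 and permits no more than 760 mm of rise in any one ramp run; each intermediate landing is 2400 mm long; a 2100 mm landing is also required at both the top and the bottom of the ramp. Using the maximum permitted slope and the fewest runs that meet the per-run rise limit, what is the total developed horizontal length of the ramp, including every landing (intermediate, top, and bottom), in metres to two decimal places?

⌈2160/760⌉ = 3 ramp runs. That means 2 intermediate landings.
Ramp run (horizontal) at 1:14: 2160 × 14 = 30240 mm.
2 intermediate landings contribute 2 × 2400 = 4800 mm.
Top and bottom landings: 2 × 2100 = 4200 mm.
Total = 30240 + 4800 + 4200 = 39240 mm.
= 39.24 m.

39.24 m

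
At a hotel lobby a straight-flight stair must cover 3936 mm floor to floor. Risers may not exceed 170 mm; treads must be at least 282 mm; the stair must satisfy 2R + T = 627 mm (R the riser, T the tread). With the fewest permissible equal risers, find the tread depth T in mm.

299 mm

3936 / 170 = 23.15, so 24 risers are needed.
R = 3936 ÷ 24 = 164 mm.
T = 627 − 2·164 = 299 mm, which satisfies the 282 mm minimum.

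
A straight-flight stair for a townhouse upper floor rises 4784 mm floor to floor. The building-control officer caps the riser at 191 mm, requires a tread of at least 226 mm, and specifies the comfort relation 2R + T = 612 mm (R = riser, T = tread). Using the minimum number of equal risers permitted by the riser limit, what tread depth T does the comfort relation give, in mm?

244 mm

At most 191 each: 4784/191 = 25.05, giving 26 risers.
Riser R = 4784 / 26 = 184 mm, within the 191 mm limit.
T = 612 − 2·184 = 244 mm, which satisfies the 226 mm minimum.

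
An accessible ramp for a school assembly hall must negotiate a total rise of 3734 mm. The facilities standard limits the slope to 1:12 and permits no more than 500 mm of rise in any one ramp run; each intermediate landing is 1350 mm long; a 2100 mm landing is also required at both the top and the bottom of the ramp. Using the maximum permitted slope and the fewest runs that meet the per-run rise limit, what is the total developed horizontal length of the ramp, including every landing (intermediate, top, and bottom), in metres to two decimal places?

3734 / 500 = 7.47, so 8 ramp runs are needed. That means 7 intermediate landings.
Ramp run (horizontal) at 1:12: 3734 × 12 = 44808 mm.
Intermediate landings: 7 × 1350 = 9450 mm.
Top and bottom landings: 2 × 2100 = 4200 mm.
Total = 44808 + 9450 + 4200 = 58458 mm.
= 58.46 m.

58.46 m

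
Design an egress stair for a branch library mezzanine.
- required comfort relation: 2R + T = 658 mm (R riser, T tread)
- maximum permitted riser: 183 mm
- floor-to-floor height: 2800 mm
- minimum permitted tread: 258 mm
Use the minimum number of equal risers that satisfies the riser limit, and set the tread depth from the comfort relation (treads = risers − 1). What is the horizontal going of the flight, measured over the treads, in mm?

4620 mm

At most 183 each: 2800/183 = 15.30, giving 16 risers.
Riser R = 2800 / 16 = 175 mm, within the 183 mm limit.
Tread T = 658 − 2 × 175 = 308 mm (≥ 258 mm).
16 risers give 15 treads; going = 15 × 308 = 4620 mm.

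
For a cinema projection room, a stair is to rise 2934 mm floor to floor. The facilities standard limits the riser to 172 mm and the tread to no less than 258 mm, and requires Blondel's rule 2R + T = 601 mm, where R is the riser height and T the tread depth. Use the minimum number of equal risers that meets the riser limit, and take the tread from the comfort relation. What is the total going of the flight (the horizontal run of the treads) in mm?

2934 / 172 = 17.058 → round up to 18 risers.
R = 2934 ÷ 18 = 163 mm.
T = 601 − 2·163 = 275 mm, which satisfies the 258 mm minimum.
Treads = 18 − 1 = 17; going = 17 × 275 = 4675 mm.

4675 mm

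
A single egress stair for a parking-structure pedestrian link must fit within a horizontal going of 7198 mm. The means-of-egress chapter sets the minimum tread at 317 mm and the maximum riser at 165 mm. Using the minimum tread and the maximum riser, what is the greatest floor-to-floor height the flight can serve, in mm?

7198 / 317 = 22.71, so 22 treads fit.
Risers = treads + 1 = 23.
Maximum height = 23 × 165 = 3795 mm.

3795 mm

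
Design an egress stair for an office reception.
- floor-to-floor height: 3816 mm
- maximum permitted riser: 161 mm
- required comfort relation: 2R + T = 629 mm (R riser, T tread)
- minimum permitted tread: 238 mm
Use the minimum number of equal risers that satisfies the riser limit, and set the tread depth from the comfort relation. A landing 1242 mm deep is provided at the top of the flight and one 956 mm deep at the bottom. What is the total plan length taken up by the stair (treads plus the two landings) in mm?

3816 / 161 = 23.702 → round up to 24 risers.
Riser R = 3816 / 24 = 159 mm, within the 161 mm limit.
T = 629 − 2·159 = 311 mm, which satisfies the 238 mm minimum.
Treads = 24 − 1 = 23; going = 23 × 311 = 7153 mm.
Add landings: 7153 + 1242 + 956 = 9351 mm.

9351 mm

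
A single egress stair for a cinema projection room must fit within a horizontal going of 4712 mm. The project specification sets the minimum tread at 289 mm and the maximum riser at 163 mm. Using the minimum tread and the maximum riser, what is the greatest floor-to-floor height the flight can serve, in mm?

2771 mm

Treads that fit: ⌊4712 / 289⌋ = 16.
Risers = treads + 1 = 17.
Maximum height = 17 × 163 = 2771 mm.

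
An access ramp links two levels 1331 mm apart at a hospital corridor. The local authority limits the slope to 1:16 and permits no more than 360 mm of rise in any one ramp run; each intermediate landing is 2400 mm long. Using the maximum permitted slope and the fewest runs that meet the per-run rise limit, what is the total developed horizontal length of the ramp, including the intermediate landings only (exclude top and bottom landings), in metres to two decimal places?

28.50 m

At most 360 each: 1331/360 = 3.70, giving 4 ramp runs. That means 3 intermediate landings.
Horizontal run for 1331 mm of rise at 1:16 is 1331 × 16 = 21296 mm.
Intermediate landings: 3 × 2400 = 7200 mm.
Total developed length = 21296 + 7200 = 28496 mm.
= 28.50 m.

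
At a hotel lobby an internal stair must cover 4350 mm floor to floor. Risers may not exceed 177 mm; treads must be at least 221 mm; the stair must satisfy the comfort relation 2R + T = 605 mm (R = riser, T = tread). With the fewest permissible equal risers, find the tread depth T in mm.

257 mm

At most 177 each: 4350/177 = 24.58, giving 25 risers.
R = 4350 ÷ 25 = 174 mm.
Tread T = 605 − 2 × 174 = 257 mm (≥ 221 mm).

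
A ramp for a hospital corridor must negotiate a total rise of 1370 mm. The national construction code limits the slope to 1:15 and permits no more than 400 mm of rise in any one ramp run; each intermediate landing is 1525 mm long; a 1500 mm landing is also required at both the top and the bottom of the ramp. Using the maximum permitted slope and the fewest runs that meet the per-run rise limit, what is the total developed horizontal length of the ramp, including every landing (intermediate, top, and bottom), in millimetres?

28125 mm

1370 / 400 = 3.42, so 4 ramp runs are needed. That means 3 intermediate landings.
Horizontal run for 1370 mm of rise at 1:15 is 1370 × 15 = 20550 mm.
Intermediate landings: 3 × 1525 = 4575 mm.
Top and bottom landings: 2 × 1500 = 3000 mm.
Total = 20550 + 4575 + 3000 = 28125 mm.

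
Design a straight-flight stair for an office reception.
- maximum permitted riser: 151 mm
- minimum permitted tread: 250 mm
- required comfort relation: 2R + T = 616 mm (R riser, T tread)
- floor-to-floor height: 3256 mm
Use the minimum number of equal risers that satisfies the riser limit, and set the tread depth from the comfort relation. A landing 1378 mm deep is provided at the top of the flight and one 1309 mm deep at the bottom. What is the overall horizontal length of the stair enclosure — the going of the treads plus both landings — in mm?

9407 mm

At most 151 each: 3256/151 = 21.56, giving 22 risers.
Riser R = 3256 / 22 = 148 mm, within the 151 mm limit.
Tread T = 616 − 2 × 148 = 320 mm (≥ 250 mm).
Treads = 22 − 1 = 21; going = 21 × 320 = 6720 mm.
Enclosure = 6720 + 1378 + 1309 = 9407 mm.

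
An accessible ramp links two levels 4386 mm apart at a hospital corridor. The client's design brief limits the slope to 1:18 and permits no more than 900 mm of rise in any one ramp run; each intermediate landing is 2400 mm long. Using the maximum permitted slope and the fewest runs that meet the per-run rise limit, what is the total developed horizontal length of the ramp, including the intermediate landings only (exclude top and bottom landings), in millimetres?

4386 / 900 = 4.873 → round up to 5 ramp runs. That means 4 intermediate landings.
Ramp run (horizontal) at 1:18: 4386 × 18 = 78948 mm.
4 intermediate landings contribute 4 × 2400 = 9600 mm.
Developed length = 78948 + 9600 = 88548 mm.

88548 mm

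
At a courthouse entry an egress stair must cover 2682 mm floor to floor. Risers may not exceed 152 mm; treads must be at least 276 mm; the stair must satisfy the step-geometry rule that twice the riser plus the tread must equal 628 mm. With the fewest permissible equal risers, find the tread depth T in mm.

2682 / 152 = 17.645 → round up to 18 risers.
Riser R = 2682 / 18 = 149 mm, within the 152 mm limit.
T = 628 − 2·149 = 330 mm, which satisfies the 276 mm minimum.

330 mm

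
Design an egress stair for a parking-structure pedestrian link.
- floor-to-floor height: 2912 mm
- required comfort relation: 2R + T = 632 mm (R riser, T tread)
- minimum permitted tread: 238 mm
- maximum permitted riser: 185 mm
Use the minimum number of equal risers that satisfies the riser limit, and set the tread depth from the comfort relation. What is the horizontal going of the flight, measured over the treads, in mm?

2912 / 185 = 15.741 → round up to 16 risers.
Riser R = 2912 / 16 = 182 mm, within the 185 mm limit.
T = 632 − 2·182 = 268 mm, which satisfies the 238 mm minimum.
Going = (16 − 1) × 268 = 4020 mm.

4020 mm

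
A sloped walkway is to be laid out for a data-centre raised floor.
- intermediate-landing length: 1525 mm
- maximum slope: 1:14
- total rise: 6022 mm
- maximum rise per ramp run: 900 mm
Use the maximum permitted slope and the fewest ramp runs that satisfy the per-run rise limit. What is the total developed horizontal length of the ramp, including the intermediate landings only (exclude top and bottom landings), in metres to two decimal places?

At most 900 each: 6022/900 = 6.69, giving 7 ramp runs. That means 6 intermediate landings.
Ramp run (horizontal) at 1:14: 6022 × 14 = 84308 mm.
Intermediate landings: 6 × 1525 = 9150 mm.
Total developed length = 84308 + 9150 = 93458 mm.
= 93.46 m.

93.46 m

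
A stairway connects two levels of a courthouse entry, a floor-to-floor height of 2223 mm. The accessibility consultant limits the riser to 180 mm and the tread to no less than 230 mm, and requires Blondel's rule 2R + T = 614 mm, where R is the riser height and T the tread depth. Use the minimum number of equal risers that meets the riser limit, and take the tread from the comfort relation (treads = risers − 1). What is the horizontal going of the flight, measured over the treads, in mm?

2223 / 180 = 12.35, so 13 risers are needed.
Each riser is 2223/13 = 171 mm (≤ 180 mm).
T = 614 − 2·171 = 272 mm, which satisfies the 230 mm minimum.
Going = (13 − 1) × 272 = 3264 mm.

3264 mm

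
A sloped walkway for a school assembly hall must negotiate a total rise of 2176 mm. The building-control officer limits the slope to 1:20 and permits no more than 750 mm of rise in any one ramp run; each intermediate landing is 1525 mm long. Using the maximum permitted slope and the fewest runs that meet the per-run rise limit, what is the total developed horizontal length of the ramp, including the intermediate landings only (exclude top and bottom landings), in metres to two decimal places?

At most 750 each: 2176/750 = 2.90, giving 3 ramp runs. That means 2 intermediate landings.
Ramp run (horizontal) at 1:20: 2176 × 20 = 43520 mm.
Intermediate landings: 2 × 1525 = 3050 mm.
Developed length = 43520 + 3050 = 46570 mm.
= 46.57 m.

46.57 m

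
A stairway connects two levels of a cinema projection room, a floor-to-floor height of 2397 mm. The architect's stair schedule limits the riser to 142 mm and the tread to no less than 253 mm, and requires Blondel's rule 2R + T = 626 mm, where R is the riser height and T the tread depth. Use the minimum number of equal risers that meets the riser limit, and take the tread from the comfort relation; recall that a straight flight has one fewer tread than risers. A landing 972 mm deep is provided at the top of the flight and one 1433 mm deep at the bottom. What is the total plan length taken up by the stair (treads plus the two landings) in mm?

2397 / 142 = 16.880 → round up to 17 risers.
R = 2397 ÷ 17 = 141 mm.
T = 626 − 2·141 = 344 mm, which satisfies the 253 mm minimum.
17 risers give 16 treads; going = 16 × 344 = 5504 mm.
Add landings: 5504 + 972 + 1433 = 7909 mm.

7909 mm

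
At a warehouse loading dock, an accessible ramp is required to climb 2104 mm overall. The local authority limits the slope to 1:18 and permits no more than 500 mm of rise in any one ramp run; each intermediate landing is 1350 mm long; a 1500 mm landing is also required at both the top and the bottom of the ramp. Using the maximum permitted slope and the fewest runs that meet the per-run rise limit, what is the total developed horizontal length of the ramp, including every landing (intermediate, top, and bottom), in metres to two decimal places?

2104 / 500 = 4.208 → round up to 5 ramp runs. That means 4 intermediate landings.
Ramp run (horizontal) at 1:18: 2104 × 18 = 37872 mm.
Intermediate landings: 4 × 1350 = 5400 mm.
Top and bottom landings: 2 × 1500 = 3000 mm.
Total = 37872 + 5400 + 3000 = 46272 mm.
= 46.27 m.

46.27 m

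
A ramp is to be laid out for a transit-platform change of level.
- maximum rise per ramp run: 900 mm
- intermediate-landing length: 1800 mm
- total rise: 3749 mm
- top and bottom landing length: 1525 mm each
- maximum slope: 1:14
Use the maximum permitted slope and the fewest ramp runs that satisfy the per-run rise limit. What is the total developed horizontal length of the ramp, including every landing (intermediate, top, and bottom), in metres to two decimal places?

At most 900 each: 3749/900 = 4.17, giving 5 ramp runs. That means 4 intermediate landings.
Horizontal run for 3749 mm of rise at 1:14 is 3749 × 14 = 52486 mm.
Intermediate landings: 4 × 1800 = 7200 mm.
Top and bottom landings: 2 × 1525 = 3050 mm.
Total = 52486 + 7200 + 3050 = 62736 mm.
= 62.74 m.

62.74 m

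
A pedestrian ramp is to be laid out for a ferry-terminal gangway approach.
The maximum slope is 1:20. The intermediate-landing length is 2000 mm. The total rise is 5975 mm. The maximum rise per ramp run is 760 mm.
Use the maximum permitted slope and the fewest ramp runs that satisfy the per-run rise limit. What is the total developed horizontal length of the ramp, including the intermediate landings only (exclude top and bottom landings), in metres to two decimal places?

133.50 m

⌈5975/760⌉ = 8 ramp runs. That means 7 intermediate landings.
Horizontal run for 5975 mm of rise at 1:20 is 5975 × 20 = 119500 mm.
7 intermediate landings contribute 7 × 2000 = 14000 mm.
Developed length = 119500 + 14000 = 133500 mm.
= 133.50 m.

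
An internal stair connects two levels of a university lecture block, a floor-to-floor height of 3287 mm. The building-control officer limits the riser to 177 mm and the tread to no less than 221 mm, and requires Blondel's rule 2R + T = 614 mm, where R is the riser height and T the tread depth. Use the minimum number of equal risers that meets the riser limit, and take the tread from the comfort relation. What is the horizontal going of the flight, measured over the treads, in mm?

⌈3287/177⌉ = 19 risers.
R = 3287 ÷ 19 = 173 mm.
T = 614 − 2·173 = 268 mm, which satisfies the 221 mm minimum.
Going = (19 − 1) × 268 = 4824 mm.

4824 mm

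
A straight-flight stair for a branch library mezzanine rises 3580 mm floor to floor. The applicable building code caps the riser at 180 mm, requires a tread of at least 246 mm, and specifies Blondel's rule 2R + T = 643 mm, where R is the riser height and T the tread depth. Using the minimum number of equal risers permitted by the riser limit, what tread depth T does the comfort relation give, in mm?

285 mm

⌈3580/180⌉ = 20 risers.
Riser R = 3580 / 20 = 179 mm, within the 180 mm limit.
From 2R + T = 643: T = 643 − 358 = 285 mm.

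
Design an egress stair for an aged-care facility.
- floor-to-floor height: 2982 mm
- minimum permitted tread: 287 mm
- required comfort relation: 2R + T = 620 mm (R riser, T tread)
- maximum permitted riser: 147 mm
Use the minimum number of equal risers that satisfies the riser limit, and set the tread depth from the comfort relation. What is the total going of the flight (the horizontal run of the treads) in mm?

⌈2982/147⌉ = 21 risers.
Each riser is 2982/21 = 142 mm (≤ 147 mm).
T = 620 − 2·142 = 336 mm, which satisfies the 287 mm minimum.
Going = (21 − 1) × 336 = 6720 mm.

6720 mm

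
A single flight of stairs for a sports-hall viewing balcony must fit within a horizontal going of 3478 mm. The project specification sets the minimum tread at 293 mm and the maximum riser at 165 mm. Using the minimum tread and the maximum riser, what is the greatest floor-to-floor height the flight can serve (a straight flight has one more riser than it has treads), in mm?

Treads that fit: ⌊3478 / 293⌋ = 11.
Risers = treads + 1 = 12.
Maximum height = 12 × 165 = 1980 mm.

1980 mm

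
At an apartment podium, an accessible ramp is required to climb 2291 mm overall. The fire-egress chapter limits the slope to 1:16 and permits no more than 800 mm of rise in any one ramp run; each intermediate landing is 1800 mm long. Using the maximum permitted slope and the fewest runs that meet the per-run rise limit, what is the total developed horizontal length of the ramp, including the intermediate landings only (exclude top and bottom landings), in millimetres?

⌈2291/800⌉ = 3 ramp runs. That means 2 intermediate landings.
Ramp run (horizontal) at 1:16: 2291 × 16 = 36656 mm.
2 intermediate landings contribute 2 × 1800 = 3600 mm.
Developed length = 36656 + 3600 = 40256 mm.

40256 mm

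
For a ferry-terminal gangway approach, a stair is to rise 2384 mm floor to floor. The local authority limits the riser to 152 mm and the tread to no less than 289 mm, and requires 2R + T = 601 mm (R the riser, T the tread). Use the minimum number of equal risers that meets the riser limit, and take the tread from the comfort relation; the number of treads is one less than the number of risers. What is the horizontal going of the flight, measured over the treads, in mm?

2384 / 152 = 15.684 → round up to 16 risers.
R = 2384 ÷ 16 = 149 mm.
Tread T = 601 − 2 × 149 = 303 mm (≥ 289 mm).
16 risers give 15 treads; going = 15 × 303 = 4545 mm.

4545 mm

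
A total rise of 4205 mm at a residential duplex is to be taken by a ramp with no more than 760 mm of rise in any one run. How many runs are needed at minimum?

6 runs

4205 / 760 = 5.53, so 6 ramp runs are needed.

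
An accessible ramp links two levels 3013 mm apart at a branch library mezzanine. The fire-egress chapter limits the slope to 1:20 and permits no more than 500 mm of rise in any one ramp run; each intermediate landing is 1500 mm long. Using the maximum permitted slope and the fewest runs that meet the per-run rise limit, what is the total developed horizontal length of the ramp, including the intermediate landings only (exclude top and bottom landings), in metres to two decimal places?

⌈3013/500⌉ = 7 ramp runs. That means 6 intermediate landings.
Ramp run (horizontal) at 1:20: 3013 × 20 = 60260 mm.
6 intermediate landings contribute 6 × 1500 = 9000 mm.
Total developed length = 60260 + 9000 = 69260 mm.
= 69.26 m.

69.26 m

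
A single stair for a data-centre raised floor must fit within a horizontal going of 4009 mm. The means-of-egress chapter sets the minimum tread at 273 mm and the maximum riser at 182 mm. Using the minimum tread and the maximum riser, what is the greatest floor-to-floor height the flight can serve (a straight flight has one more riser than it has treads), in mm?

Treads that fit: ⌊4009 / 273⌋ = 14.
Risers = treads + 1 = 15.
Maximum height = 15 × 182 = 2730 mm.

2730 mm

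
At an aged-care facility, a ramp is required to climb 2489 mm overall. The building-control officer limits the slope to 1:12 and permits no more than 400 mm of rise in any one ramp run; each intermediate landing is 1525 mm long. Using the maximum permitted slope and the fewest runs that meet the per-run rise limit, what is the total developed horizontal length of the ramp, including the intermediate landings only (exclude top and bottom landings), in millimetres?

2489 / 400 = 6.223 → round up to 7 ramp runs. That means 6 intermediate landings.
Ramp run (horizontal) at 1:12: 2489 × 12 = 29868 mm.
6 intermediate landings contribute 6 × 1525 = 9150 mm.
Developed length = 29868 + 9150 = 39018 mm.

39018 mm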